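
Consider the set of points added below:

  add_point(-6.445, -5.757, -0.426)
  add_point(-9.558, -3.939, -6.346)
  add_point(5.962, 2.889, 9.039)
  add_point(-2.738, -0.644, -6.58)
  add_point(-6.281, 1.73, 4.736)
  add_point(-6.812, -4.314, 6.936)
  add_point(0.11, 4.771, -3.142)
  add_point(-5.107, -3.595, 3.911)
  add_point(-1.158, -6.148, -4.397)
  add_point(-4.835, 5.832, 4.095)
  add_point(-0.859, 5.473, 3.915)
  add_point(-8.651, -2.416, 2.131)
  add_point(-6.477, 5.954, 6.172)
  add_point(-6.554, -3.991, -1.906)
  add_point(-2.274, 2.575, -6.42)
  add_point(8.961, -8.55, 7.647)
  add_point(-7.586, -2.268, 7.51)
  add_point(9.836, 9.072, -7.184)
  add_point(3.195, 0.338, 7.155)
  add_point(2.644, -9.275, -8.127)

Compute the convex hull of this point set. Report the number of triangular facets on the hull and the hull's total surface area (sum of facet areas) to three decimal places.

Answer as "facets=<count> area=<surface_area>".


Points on the hull: [0, 1, 2, 5, 11, 12, 14, 15, 16, 17, 19] (11 of 20).

Area of each hull facet:
  f1: (p19, p17, p1) → 132.4091
  f2: (p12, p2, p17) → 116.4418
  f3: (p15, p19, p17) → 163.6805
  f4: (p15, p2, p17) → 104.3180
  f5: (p14, p17, p1) → 16.1095
  f6: (p14, p12, p1) → 66.7603
  f7: (p14, p12, p17) → 92.2778
  f8: (p0, p19, p1) → 42.7016
  f9: (p0, p15, p19) → 100.2394
  f10: (p16, p12, p2) → 54.6323
  f11: (p16, p15, p2) → 86.1775
  f12: (p5, p0, p15) → 61.3025
  f13: (p5, p16, p15) → 15.3942
  f14: (p5, p0, p1) → 16.7701
  f15: (p11, p12, p1) → 33.2982
  f16: (p11, p16, p12) → 22.9235
  f17: (p11, p5, p1) → 13.1766
  f18: (p11, p5, p16) → 6.0687
Σ area = 1144.682

Check V−E+F: 11 − 27 + 18 = 2.

facets=18 area=1144.682


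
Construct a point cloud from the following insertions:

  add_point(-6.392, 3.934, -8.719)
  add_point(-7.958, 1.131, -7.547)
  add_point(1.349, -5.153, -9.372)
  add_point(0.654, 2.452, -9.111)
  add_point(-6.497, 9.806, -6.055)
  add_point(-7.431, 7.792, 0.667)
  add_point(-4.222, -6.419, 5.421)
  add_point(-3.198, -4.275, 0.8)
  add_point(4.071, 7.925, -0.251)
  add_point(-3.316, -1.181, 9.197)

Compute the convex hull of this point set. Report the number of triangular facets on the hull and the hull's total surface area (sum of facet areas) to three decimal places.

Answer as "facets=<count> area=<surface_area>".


Extreme-point indices: [0, 1, 2, 3, 4, 5, 6, 8, 9] — 9 of 10 on the boundary.

Per-facet area ½‖(b−a)×(c−a)‖:
  f1: (p5, p9, p8) → 72.7959
  f2: (p3, p2, p8) → 36.3551
  f3: (p6, p2, p1) → 82.9531
  f4: (p6, p5, p1) → 76.5235
  f5: (p6, p5, p9) → 42.1727
  f6: (p6, p2, p8) → 117.4123
  f7: (p6, p9, p8) → 48.1930
  f8: (p4, p5, p8) → 39.9305
  f9: (p4, p3, p8) → 54.5943
  f10: (p4, p5, p1) → 31.2742
  f11: (p0, p4, p1) → 8.8367
  f12: (p0, p4, p3) → 22.6521
  f13: (p0, p2, p1) → 19.4384
  f14: (p0, p3, p2) → 26.3211
Σ area = 679.453

Euler characteristic 9−21+14 = 2 ✓

facets=14 area=679.453


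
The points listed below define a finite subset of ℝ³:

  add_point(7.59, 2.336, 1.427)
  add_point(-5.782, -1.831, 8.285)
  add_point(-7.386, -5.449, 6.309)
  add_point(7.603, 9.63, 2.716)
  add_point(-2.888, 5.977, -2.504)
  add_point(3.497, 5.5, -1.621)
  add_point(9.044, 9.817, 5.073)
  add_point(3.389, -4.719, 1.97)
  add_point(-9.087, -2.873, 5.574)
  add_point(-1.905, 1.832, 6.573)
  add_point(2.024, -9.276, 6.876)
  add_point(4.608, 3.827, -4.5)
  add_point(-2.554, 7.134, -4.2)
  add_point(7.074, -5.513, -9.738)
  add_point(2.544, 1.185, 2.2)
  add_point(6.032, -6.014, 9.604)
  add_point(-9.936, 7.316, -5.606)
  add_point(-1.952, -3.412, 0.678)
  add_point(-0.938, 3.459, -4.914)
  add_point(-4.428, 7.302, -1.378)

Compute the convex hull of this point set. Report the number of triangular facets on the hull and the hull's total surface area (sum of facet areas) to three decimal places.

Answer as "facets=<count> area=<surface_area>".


facets=20 area=1058.016

Points on the hull: [1, 2, 3, 6, 8, 10, 11, 12, 13, 15, 16, 19] (12 of 20).

Area of each hull facet:
  f1: (p19, p6, p16) → 13.8861
  f2: (p19, p1, p16) → 43.2667
  f3: (p19, p1, p6) → 100.6667
  f4: (p15, p1, p6) → 103.8761
  f5: (p15, p13, p6) → 154.4880
  f6: (p15, p13, p10) → 51.5161
  f7: (p12, p13, p16) → 54.0981
  f8: (p12, p11, p13) → 35.4026
  f9: (p3, p13, p6) → 21.5860
  f10: (p3, p11, p13) → 32.7035
  f11: (p3, p12, p11) → 38.4145
  f12: (p3, p6, p16) → 14.8026
  f13: (p3, p12, p16) → 21.1308
  f14: (p2, p15, p10) → 26.5407
  f15: (p2, p15, p1) → 27.6867
  f16: (p2, p13, p10) → 89.6060
  f17: (p2, p13, p16) → 174.4574
  f18: (p8, p1, p16) → 31.3733
  f19: (p8, p2, p16) → 15.9829
  f20: (p8, p2, p1) → 6.5311
Σ area = 1058.016

Euler characteristic 12−30+20 = 2 ✓


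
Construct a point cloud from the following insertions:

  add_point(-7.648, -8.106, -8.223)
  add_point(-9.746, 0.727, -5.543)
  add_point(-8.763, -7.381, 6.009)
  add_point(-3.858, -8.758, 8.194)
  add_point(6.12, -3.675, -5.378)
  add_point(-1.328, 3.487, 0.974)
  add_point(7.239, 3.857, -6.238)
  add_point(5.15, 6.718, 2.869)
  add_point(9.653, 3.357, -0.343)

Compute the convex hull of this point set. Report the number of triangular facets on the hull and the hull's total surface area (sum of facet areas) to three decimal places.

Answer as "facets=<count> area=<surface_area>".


Hull vertices (9/9): indices [0, 1, 2, 3, 4, 5, 6, 7, 8].

Per-facet area ½‖(b−a)×(c−a)‖:
  f1: (p7, p3, p8) → 60.3904
  f2: (p6, p0, p1) → 81.6617
  f3: (p6, p7, p1) → 82.8388
  f4: (p6, p7, p8) → 20.4301
  f5: (p2, p7, p3) → 51.4744
  f6: (p2, p0, p1) → 63.4625
  f7: (p2, p0, p3) → 37.6563
  f8: (p4, p6, p8) → 24.2895
  f9: (p4, p6, p0) → 51.5092
  f10: (p4, p3, p8) → 82.1816
  f11: (p4, p0, p3) → 114.6301
  f12: (p5, p7, p1) → 16.0247
  f13: (p5, p2, p1) → 71.5295
  f14: (p5, p2, p7) → 37.7209
Σ area = 795.800

Check V−E+F: 9 − 21 + 14 = 2.

facets=14 area=795.800


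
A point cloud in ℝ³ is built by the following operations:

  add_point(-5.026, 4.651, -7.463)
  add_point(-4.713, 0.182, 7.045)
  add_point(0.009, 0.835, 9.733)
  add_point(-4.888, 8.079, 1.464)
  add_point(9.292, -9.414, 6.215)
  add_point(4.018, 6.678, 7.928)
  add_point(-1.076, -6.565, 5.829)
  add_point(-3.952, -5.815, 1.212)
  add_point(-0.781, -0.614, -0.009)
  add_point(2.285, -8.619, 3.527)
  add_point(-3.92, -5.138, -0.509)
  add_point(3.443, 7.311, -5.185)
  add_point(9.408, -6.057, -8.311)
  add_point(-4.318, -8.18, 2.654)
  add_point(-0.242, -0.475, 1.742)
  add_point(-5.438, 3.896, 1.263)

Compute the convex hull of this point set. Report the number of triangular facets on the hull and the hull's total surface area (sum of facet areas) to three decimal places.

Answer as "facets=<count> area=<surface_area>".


Points on the hull: [0, 1, 2, 3, 4, 5, 6, 9, 10, 11, 12, 13, 15] (13 of 16).

Triangle areas on the boundary:
  f1: (p0, p3, p15) → 18.4997
  f2: (p0, p13, p15) → 52.4991
  f3: (p9, p4, p12) → 52.4107
  f4: (p9, p13, p12) → 43.3915
  f5: (p9, p13, p4) → 5.9215
  f6: (p1, p3, p15) → 12.8121
  f7: (p1, p13, p15) → 32.5253
  f8: (p11, p0, p12) → 68.4778
  f9: (p11, p0, p3) → 41.0609
  f10: (p10, p13, p12) → 31.2582
  f11: (p10, p0, p12) → 92.0214
  f12: (p10, p0, p13) → 6.8590
  f13: (p5, p11, p3) → 57.0341
  f14: (p5, p4, p12) → 126.0787
  f15: (p5, p11, p12) → 97.2674
  f16: (p6, p13, p4) → 21.0433
  f17: (p6, p1, p13) → 18.6311
  f18: (p2, p6, p4) → 45.1951
  f19: (p2, p6, p1) → 20.6975
  f20: (p2, p5, p4) → 51.5265
  f21: (p2, p1, p3) → 25.9209
  f22: (p2, p5, p3) → 39.7776
Σ area = 960.909

Check V−E+F: 13 − 33 + 22 = 2.

facets=22 area=960.909


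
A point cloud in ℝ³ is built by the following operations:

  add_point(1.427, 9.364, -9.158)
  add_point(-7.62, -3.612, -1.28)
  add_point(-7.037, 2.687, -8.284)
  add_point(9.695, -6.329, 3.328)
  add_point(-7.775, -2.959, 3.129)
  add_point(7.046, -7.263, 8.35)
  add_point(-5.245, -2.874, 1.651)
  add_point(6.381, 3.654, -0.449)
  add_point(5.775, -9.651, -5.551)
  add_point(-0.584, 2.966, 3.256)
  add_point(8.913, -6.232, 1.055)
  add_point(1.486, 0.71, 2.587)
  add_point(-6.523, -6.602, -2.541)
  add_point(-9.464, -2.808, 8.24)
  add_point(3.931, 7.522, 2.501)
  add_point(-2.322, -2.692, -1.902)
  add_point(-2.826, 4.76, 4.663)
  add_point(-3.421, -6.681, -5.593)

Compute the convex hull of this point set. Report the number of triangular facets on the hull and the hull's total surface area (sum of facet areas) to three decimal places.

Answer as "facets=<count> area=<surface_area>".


facets=22 area=1020.520

Extreme-point indices: [0, 1, 2, 3, 5, 7, 8, 10, 12, 13, 14, 16, 17] — 13 of 18 on the boundary.

Triangle areas on the boundary:
  f1: (p2, p8, p0) → 96.5979
  f2: (p10, p8, p3) → 4.5690
  f3: (p10, p8, p0) → 78.8785
  f4: (p5, p14, p3) → 43.2190
  f5: (p5, p8, p3) → 25.0850
  f6: (p5, p12, p13) → 95.6533
  f7: (p5, p12, p8) → 90.6807
  f8: (p16, p14, p0) → 45.4417
  f9: (p16, p2, p13) → 73.5504
  f10: (p16, p2, p0) → 71.9897
  f11: (p16, p5, p13) → 83.1849
  f12: (p16, p5, p14) → 59.5045
  f13: (p7, p14, p3) → 24.6923
  f14: (p7, p14, p0) → 31.1152
  f15: (p7, p10, p3) → 11.9938
  f16: (p7, p10, p0) → 43.0474
  f17: (p1, p2, p13) → 33.5534
  f18: (p1, p12, p13) → 14.4992
  f19: (p1, p12, p2) → 15.4717
  f20: (p17, p2, p8) → 39.8406
  f21: (p17, p12, p8) → 15.4052
  f22: (p17, p12, p2) → 22.5461
Σ area = 1020.520

Check V−E+F: 13 − 33 + 22 = 2.


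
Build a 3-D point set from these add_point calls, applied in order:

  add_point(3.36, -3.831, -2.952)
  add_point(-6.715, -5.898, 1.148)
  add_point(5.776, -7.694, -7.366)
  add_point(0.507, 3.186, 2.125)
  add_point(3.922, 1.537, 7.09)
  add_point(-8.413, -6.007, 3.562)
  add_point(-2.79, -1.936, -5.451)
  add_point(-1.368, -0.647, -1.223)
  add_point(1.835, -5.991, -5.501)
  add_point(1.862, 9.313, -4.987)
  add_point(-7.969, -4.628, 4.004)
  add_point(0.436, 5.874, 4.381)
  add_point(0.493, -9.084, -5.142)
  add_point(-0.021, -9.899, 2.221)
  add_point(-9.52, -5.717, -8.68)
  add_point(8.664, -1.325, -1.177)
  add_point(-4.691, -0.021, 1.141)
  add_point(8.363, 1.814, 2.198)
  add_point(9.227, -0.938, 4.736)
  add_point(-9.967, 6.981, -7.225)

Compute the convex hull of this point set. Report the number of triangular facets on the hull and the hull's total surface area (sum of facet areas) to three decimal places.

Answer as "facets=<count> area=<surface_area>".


facets=22 area=1009.939

Hull vertices (13/20): indices [2, 4, 5, 9, 10, 11, 12, 13, 14, 15, 17, 18, 19].

Per-facet area ½‖(b−a)×(c−a)‖:
  f1: (p4, p13, p18) → 40.0434
  f2: (p2, p13, p18) → 70.7428
  f3: (p9, p2, p19) → 107.9887
  f4: (p9, p11, p19) → 61.7766
  f5: (p14, p2, p19) → 97.8350
  f6: (p5, p4, p13) → 60.2790
  f7: (p5, p14, p19) → 78.3260
  f8: (p5, p14, p13) → 57.3858
  f9: (p15, p2, p18) → 18.9370
  f10: (p15, p9, p2) → 60.3495
  f11: (p12, p2, p13) → 19.4249
  f12: (p12, p14, p13) → 39.6381
  f13: (p12, p14, p2) → 25.9307
  f14: (p10, p11, p4) → 40.9376
  f15: (p10, p5, p4) → 7.1423
  f16: (p10, p11, p19) → 97.1851
  f17: (p10, p5, p19) → 11.2296
  f18: (p17, p15, p18) → 8.8716
  f19: (p17, p15, p9) → 28.2897
  f20: (p17, p9, p11) → 45.3549
  f21: (p17, p4, p18) → 11.8139
  f22: (p17, p11, p4) → 20.4564
Σ area = 1009.939

Euler characteristic 13−33+22 = 2 ✓


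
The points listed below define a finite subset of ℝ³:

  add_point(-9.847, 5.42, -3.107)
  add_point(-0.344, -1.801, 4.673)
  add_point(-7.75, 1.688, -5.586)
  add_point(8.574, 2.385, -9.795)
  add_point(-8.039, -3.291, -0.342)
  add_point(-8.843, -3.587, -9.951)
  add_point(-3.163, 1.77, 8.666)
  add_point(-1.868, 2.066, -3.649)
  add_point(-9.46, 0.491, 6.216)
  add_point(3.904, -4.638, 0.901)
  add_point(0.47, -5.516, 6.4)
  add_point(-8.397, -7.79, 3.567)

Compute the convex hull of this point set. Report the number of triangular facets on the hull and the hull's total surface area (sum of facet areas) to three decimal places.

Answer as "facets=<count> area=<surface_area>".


Points on the hull: [0, 3, 5, 6, 8, 9, 10, 11] (8 of 12).

Per-facet area ½‖(b−a)×(c−a)‖:
  f1: (p6, p3, p0) → 136.2368
  f2: (p5, p3, p0) → 102.8725
  f3: (p8, p6, p0) → 35.0229
  f4: (p8, p6, p11) → 29.6662
  f5: (p8, p5, p0) → 59.1632
  f6: (p8, p5, p11) → 62.0286
  f7: (p10, p6, p11) → 40.2264
  f8: (p9, p10, p11) → 30.1895
  f9: (p9, p5, p3) → 109.6759
  f10: (p9, p5, p11) → 89.2385
  f11: (p9, p6, p3) → 75.8666
  f12: (p9, p10, p6) → 26.0442
Σ area = 796.231

Euler: V−E+F = 8−18+12 = 2.

facets=12 area=796.231


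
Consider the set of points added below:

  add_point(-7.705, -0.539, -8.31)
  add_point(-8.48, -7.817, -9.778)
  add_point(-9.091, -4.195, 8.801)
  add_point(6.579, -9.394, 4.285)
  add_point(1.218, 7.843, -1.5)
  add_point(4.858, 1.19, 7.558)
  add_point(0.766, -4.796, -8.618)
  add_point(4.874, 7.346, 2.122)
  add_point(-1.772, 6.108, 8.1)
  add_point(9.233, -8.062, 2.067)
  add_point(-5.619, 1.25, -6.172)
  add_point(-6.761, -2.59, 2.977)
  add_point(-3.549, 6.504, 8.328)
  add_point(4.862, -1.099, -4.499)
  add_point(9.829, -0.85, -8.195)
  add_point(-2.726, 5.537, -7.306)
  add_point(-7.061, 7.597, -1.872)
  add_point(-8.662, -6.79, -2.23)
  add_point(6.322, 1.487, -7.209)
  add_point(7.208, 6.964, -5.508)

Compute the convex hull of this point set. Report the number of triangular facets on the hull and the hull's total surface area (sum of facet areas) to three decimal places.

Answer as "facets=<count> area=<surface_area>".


Extreme-point indices: [0, 1, 2, 3, 4, 5, 6, 7, 8, 9, 12, 14, 15, 16, 17, 19] — 16 of 20 on the boundary.

Triangle areas on the boundary:
  f1: (p6, p1, p14) → 5.8605
  f2: (p19, p16, p4) → 18.2409
  f3: (p17, p1, p2) → 4.1747
  f4: (p3, p5, p2) → 82.8552
  f5: (p3, p17, p2) → 90.5158
  f6: (p3, p17, p1) → 60.0681
  f7: (p0, p1, p2) → 65.4996
  f8: (p0, p16, p2) → 82.1061
  f9: (p12, p16, p4) → 41.8895
  f10: (p12, p5, p2) → 59.9401
  f11: (p12, p16, p2) → 65.3578
  f12: (p9, p6, p14) → 60.3391
  f13: (p9, p3, p5) → 20.7460
  f14: (p9, p6, p1) → 55.5155
  f15: (p9, p3, p1) → 38.1502
  f16: (p9, p19, p14) → 52.6979
  f17: (p15, p19, p16) → 33.7004
  f18: (p15, p0, p16) → 28.6513
  f19: (p15, p19, p14) → 43.9056
  f20: (p15, p1, p14) → 103.8097
  f21: (p15, p0, p1) → 16.1190
  f22: (p8, p12, p5) → 3.1025
  f23: (p7, p8, p5) → 31.1239
  f24: (p7, p9, p5) → 45.7357
  f25: (p7, p9, p19) → 63.4233
  f26: (p7, p19, p4) → 18.3582
  f27: (p7, p12, p4) → 26.8455
  f28: (p7, p8, p12) → 5.3225
Σ area = 1224.054

Check V−E+F: 16 − 42 + 28 = 2.

facets=28 area=1224.054


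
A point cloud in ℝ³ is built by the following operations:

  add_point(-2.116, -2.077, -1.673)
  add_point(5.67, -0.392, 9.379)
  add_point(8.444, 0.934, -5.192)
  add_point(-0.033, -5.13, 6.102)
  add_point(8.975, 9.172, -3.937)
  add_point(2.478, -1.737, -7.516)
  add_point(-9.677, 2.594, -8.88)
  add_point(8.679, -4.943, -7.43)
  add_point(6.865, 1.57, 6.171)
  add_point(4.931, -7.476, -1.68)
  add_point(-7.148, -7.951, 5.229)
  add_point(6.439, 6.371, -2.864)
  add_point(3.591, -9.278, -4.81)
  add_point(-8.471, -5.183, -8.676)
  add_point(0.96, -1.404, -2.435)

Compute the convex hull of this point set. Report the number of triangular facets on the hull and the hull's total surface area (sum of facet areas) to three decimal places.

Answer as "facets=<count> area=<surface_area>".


Extreme-point indices: [1, 3, 4, 6, 7, 8, 9, 10, 12, 13] — 10 of 15 on the boundary.

Facet areas (half cross-product norm):
  f1: (p1, p4, p6) → 167.9265
  f2: (p10, p1, p6) → 137.3383
  f3: (p7, p4, p6) → 136.5074
  f4: (p3, p10, p1) → 12.9702
  f5: (p13, p7, p6) → 67.0171
  f6: (p13, p7, p12) → 44.7560
  f7: (p13, p10, p6) → 54.5271
  f8: (p13, p10, p12) → 85.6761
  f9: (p8, p1, p4) → 4.2836
  f10: (p8, p7, p4) → 85.8831
  f11: (p8, p7, p1) → 25.0063
  f12: (p9, p7, p12) → 13.4496
  f13: (p9, p7, p1) → 43.0794
  f14: (p9, p3, p1) → 38.3775
  f15: (p9, p10, p12) → 26.7201
  f16: (p9, p3, p10) → 35.0100
Σ area = 978.528

Euler: V−E+F = 10−24+16 = 2.

facets=16 area=978.528


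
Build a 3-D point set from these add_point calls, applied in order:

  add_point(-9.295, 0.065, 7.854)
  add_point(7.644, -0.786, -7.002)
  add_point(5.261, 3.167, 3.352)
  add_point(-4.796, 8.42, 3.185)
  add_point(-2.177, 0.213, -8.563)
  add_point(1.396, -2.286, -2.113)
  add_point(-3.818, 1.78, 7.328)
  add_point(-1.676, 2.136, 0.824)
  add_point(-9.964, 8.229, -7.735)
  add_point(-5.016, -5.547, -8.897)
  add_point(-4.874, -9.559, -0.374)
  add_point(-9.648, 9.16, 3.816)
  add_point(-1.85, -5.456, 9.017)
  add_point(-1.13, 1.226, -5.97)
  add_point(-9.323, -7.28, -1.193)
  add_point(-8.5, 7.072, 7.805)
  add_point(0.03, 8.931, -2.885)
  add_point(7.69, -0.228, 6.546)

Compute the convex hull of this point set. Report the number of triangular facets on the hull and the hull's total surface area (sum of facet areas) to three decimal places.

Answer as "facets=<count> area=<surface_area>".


facets=24 area=1106.031

Extreme-point indices: [0, 1, 2, 3, 4, 8, 9, 10, 11, 12, 14, 15, 16, 17] — 14 of 18 on the boundary.

Per-facet area ½‖(b−a)×(c−a)‖:
  f1: (p1, p10, p17) → 104.7958
  f2: (p12, p10, p17) → 58.0394
  f3: (p12, p14, p10) → 26.4116
  f4: (p16, p11, p8) → 57.1631
  f5: (p16, p1, p8) → 68.0987
  f6: (p9, p1, p10) → 64.3331
  f7: (p9, p14, p10) → 22.3418
  f8: (p9, p14, p8) → 65.9606
  f9: (p15, p12, p17) → 79.3618
  f10: (p2, p1, p17) → 28.9754
  f11: (p2, p16, p1) → 54.6009
  f12: (p4, p1, p8) → 37.4929
  f13: (p4, p9, p8) → 33.9119
  f14: (p4, p9, p1) → 30.0718
  f15: (p3, p16, p11) → 13.7576
  f16: (p3, p15, p11) → 11.2643
  f17: (p3, p2, p16) → 37.9690
  f18: (p3, p15, p17) → 46.2636
  f19: (p3, p2, p17) → 20.7726
  f20: (p0, p12, p14) → 52.3466
  f21: (p0, p15, p12) → 28.5585
  f22: (p0, p15, p11) → 14.8335
  f23: (p0, p11, p8) → 54.4494
  f24: (p0, p14, p8) → 94.2574
Σ area = 1106.031

Euler characteristic 14−36+24 = 2 ✓


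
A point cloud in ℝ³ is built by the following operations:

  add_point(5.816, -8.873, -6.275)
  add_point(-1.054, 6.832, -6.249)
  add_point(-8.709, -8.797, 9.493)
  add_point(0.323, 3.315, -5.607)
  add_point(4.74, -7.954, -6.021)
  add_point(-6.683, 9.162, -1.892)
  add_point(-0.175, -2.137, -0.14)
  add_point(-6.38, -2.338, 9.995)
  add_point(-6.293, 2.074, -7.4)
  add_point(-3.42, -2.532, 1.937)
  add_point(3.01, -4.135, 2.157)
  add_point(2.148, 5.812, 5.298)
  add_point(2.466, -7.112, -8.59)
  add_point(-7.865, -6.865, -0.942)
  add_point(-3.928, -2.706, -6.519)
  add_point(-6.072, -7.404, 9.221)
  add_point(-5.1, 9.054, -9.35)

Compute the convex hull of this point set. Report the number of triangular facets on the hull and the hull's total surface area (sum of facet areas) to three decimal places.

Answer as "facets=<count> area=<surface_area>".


facets=22 area=916.593

Hull vertices (13/17): indices [0, 1, 2, 5, 7, 8, 10, 11, 12, 13, 14, 15, 16].

Triangle areas on the boundary:
  f1: (p7, p5, p2) → 45.8224
  f2: (p13, p0, p2) → 72.2564
  f3: (p13, p5, p2) → 83.0943
  f4: (p13, p8, p5) → 48.1629
  f5: (p16, p8, p5) → 26.8821
  f6: (p15, p7, p2) → 7.0706
  f7: (p15, p0, p2) → 24.0670
  f8: (p15, p10, p0) → 49.1725
  f9: (p11, p7, p5) → 75.0213
  f10: (p11, p16, p5) → 40.7709
  f11: (p11, p15, p7) → 27.4884
  f12: (p11, p15, p10) → 62.5844
  f13: (p11, p10, p0) → 36.5030
  f14: (p14, p13, p8) → 20.1700
  f15: (p1, p16, p0) → 35.9391
  f16: (p1, p11, p0) → 101.3350
  f17: (p1, p11, p16) → 21.6126
  f18: (p12, p16, p8) → 39.1491
  f19: (p12, p14, p8) → 13.2907
  f20: (p12, p16, p0) → 28.2558
  f21: (p12, p13, p0) → 27.1689
  f22: (p12, p14, p13) → 30.7754
Σ area = 916.593

Euler characteristic 13−33+22 = 2 ✓


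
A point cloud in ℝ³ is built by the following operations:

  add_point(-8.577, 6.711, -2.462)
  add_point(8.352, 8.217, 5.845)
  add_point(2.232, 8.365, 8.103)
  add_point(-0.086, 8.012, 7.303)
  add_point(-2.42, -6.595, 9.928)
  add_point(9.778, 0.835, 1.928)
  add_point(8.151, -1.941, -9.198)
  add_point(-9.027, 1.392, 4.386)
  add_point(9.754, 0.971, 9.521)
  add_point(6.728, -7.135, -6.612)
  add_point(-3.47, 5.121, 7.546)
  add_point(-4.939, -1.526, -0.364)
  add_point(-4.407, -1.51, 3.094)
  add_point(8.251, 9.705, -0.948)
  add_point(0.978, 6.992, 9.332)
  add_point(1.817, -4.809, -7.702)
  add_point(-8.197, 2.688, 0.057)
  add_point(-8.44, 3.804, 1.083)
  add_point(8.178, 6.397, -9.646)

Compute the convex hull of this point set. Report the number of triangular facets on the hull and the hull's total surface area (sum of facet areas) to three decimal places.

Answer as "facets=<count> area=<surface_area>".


facets=30 area=1141.146

Extreme-point indices: [0, 1, 2, 3, 4, 5, 6, 7, 8, 9, 10, 11, 13, 14, 15, 16, 18] — 17 of 19 on the boundary.

Triangle areas on the boundary:
  f1: (p8, p13, p5) → 34.3689
  f2: (p8, p9, p5) → 31.8952
  f3: (p18, p0, p13) → 78.9125
  f4: (p18, p13, p5) → 43.9152
  f5: (p10, p0, p7) → 32.1274
  f6: (p3, p0, p13) → 76.9726
  f7: (p3, p10, p14) → 5.5887
  f8: (p3, p10, p0) → 24.7655
  f9: (p1, p8, p13) → 22.3599
  f10: (p4, p8, p9) → 123.0028
  f11: (p4, p11, p7) → 38.8165
  f12: (p4, p10, p7) → 41.7420
  f13: (p4, p8, p14) → 69.9130
  f14: (p4, p10, p14) → 30.1853
  f15: (p16, p0, p7) → 7.5645
  f16: (p16, p11, p7) → 12.2655
  f17: (p15, p18, p0) → 103.3905
  f18: (p15, p4, p9) → 50.4727
  f19: (p15, p4, p11) → 58.0100
  f20: (p15, p16, p0) → 34.2975
  f21: (p15, p16, p11) → 20.2001
  f22: (p2, p8, p14) → 11.7966
  f23: (p2, p1, p8) → 26.8912
  f24: (p2, p3, p14) → 2.4846
  f25: (p2, p3, p13) → 13.0822
  f26: (p2, p1, p13) → 21.5003
  f27: (p6, p15, p9) → 16.0754
  f28: (p6, p15, p18) → 26.9909
  f29: (p6, p9, p5) → 34.0682
  f30: (p6, p18, p5) → 47.4904
Σ area = 1141.146

Check V−E+F: 17 − 45 + 30 = 2.


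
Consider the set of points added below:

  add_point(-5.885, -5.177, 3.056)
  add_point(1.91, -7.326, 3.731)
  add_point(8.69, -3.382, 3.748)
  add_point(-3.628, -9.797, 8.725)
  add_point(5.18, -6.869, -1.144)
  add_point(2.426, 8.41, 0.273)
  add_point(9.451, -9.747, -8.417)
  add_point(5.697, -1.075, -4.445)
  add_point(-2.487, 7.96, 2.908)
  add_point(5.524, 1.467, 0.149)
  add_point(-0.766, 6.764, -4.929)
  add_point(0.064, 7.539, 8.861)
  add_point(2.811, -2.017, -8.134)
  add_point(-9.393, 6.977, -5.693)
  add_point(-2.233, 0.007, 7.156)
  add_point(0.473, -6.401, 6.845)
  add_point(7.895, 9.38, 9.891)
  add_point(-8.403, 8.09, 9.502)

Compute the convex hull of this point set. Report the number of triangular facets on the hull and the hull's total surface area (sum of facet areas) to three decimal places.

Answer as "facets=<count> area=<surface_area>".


facets=16 area=1238.026

10 of the 18 inputs are extreme points: [0, 2, 3, 5, 6, 10, 12, 13, 16, 17].

Per-facet area ½‖(b−a)×(c−a)‖:
  f1: (p17, p3, p16) → 149.0478
  f2: (p0, p6, p13) → 151.3604
  f3: (p0, p3, p6) → 75.2057
  f4: (p0, p17, p13) → 100.0564
  f5: (p0, p17, p3) → 55.2023
  f6: (p2, p16, p6) → 58.1750
  f7: (p2, p3, p6) → 100.3845
  f8: (p2, p3, p16) → 102.5647
  f9: (p12, p6, p13) → 20.1709
  f10: (p12, p10, p13) → 40.6248
  f11: (p12, p10, p6) → 21.4908
  f12: (p5, p16, p6) → 114.1606
  f13: (p5, p10, p6) → 62.0266
  f14: (p5, p10, p13) → 22.5171
  f15: (p5, p17, p13) → 87.3680
  f16: (p5, p17, p16) → 77.6704
Σ area = 1238.026

Euler: V−E+F = 10−24+16 = 2.


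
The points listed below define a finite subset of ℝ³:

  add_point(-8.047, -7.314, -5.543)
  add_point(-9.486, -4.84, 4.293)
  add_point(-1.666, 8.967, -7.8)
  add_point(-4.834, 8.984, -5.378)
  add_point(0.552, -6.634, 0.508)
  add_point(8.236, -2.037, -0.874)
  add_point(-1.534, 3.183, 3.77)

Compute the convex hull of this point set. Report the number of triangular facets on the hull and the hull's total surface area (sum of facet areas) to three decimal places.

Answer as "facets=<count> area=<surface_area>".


Extreme-point indices: [0, 1, 2, 3, 4, 5, 6] — 7 of 7 on the boundary.

Triangle areas on the boundary:
  f1: (p0, p3, p1) → 83.0174
  f2: (p6, p3, p1) → 62.7854
  f3: (p4, p0, p1) → 48.1307
  f4: (p4, p0, p5) → 36.7828
  f5: (p4, p6, p1) → 51.4409
  f6: (p4, p6, p5) → 46.1974
  f7: (p2, p0, p5) → 128.1789
  f8: (p2, p0, p3) → 32.7812
  f9: (p2, p6, p5) → 76.8869
  f10: (p2, p6, p3) → 21.8203
Σ area = 588.022

Euler characteristic 7−15+10 = 2 ✓

facets=10 area=588.022


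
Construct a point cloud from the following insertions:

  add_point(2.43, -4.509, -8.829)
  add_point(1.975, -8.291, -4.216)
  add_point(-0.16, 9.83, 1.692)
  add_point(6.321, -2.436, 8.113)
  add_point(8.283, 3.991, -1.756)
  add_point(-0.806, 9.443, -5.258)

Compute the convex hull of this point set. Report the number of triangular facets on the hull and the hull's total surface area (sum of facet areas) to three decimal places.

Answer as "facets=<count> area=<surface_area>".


facets=8 area=494.309

6 of the 6 inputs are extreme points: [0, 1, 2, 3, 4, 5].

Triangle areas on the boundary:
  f1: (p3, p1, p4) → 76.7220
  f2: (p0, p4, p5) → 68.0143
  f3: (p0, p1, p5) → 40.5757
  f4: (p0, p1, p4) → 37.4088
  f5: (p2, p4, p5) → 36.3986
  f6: (p2, p3, p4) → 64.3156
  f7: (p2, p1, p5) → 62.8401
  f8: (p2, p3, p1) → 108.0337
Σ area = 494.309

Euler characteristic 6−12+8 = 2 ✓


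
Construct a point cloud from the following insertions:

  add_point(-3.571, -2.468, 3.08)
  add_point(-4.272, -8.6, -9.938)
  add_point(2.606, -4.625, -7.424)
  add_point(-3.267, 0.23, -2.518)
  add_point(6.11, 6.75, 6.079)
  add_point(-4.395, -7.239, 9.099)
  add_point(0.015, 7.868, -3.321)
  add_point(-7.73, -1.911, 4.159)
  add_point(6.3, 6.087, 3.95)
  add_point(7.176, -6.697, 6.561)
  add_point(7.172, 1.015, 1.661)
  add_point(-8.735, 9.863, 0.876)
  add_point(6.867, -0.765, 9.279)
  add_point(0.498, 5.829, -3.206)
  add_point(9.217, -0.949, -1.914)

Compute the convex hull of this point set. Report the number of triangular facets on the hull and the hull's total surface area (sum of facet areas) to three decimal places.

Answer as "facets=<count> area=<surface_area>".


facets=18 area=1014.316

11 of the 15 inputs are extreme points: [1, 2, 4, 5, 6, 7, 8, 9, 11, 12, 14].

Facet areas (half cross-product norm):
  f1: (p6, p1, p11) → 89.7041
  f2: (p7, p1, p11) → 96.3424
  f3: (p7, p5, p11) → 26.6458
  f4: (p7, p5, p1) → 62.8895
  f5: (p9, p5, p1) → 110.4812
  f6: (p9, p12, p14) → 33.7035
  f7: (p9, p5, p12) → 38.5614
  f8: (p2, p6, p14) → 57.2033
  f9: (p2, p6, p1) → 51.7056
  f10: (p2, p9, p14) → 48.4844
  f11: (p2, p9, p1) → 54.5928
  f12: (p4, p12, p14) → 43.9817
  f13: (p4, p6, p11) → 55.1878
  f14: (p4, p5, p11) → 133.8775
  f15: (p4, p5, p12) → 49.4785
  f16: (p8, p6, p14) → 46.6085
  f17: (p8, p4, p14) → 6.1106
  f18: (p8, p4, p6) → 8.7572
Σ area = 1014.316

Check V−E+F: 11 − 27 + 18 = 2.


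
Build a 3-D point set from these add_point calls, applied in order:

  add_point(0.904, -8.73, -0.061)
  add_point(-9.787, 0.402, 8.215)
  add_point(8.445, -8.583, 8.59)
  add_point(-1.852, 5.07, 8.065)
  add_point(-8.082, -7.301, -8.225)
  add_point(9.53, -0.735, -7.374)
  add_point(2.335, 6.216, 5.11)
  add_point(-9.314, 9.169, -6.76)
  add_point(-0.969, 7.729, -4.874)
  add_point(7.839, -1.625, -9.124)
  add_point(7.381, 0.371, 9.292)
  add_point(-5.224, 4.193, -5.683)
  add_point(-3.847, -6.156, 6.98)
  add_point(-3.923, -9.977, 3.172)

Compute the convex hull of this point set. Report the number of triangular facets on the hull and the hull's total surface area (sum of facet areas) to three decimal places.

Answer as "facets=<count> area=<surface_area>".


facets=22 area=1261.281

Hull vertices (13/14): indices [0, 1, 2, 3, 4, 5, 6, 7, 8, 9, 10, 12, 13].

Per-facet area ½‖(b−a)×(c−a)‖:
  f1: (p2, p10, p1) → 77.2787
  f2: (p2, p10, p5) → 75.2118
  f3: (p4, p13, p1) → 80.3615
  f4: (p4, p7, p1) → 130.3762
  f5: (p3, p10, p1) → 40.6536
  f6: (p3, p7, p1) → 76.3943
  f7: (p6, p10, p5) → 69.1467
  f8: (p6, p3, p10) → 23.0340
  f9: (p6, p3, p7) → 44.0499
  f10: (p12, p13, p1) → 19.1320
  f11: (p12, p2, p1) → 35.9783
  f12: (p12, p2, p13) → 34.0582
  f13: (p9, p4, p7) → 135.5573
  f14: (p9, p2, p5) → 21.0180
  f15: (p0, p2, p13) → 33.8258
  f16: (p0, p4, p13) → 35.5153
  f17: (p0, p9, p2) → 76.1198
  f18: (p0, p9, p4) → 81.4396
  f19: (p8, p6, p5) → 71.9862
  f20: (p8, p6, p7) → 39.1689
  f21: (p8, p9, p5) → 17.5276
  f22: (p8, p9, p7) → 43.4474
Σ area = 1261.281

Euler characteristic 13−33+22 = 2 ✓


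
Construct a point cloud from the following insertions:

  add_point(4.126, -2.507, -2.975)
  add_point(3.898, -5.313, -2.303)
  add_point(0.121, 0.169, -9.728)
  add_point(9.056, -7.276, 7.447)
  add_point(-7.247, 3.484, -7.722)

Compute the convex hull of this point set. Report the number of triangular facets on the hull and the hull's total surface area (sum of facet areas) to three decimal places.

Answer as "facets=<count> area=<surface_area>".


Points on the hull: [0, 1, 2, 3, 4] (5 of 5).

Triangle areas on the boundary:
  f1: (p0, p3, p4) → 53.0172
  f2: (p0, p2, p4) → 32.2160
  f3: (p1, p3, p4) → 56.3730
  f4: (p1, p2, p4) → 38.4844
  f5: (p1, p0, p3) → 15.2729
  f6: (p1, p0, p2) → 10.6351
Σ area = 205.999

Euler: V−E+F = 5−9+6 = 2.

facets=6 area=205.999


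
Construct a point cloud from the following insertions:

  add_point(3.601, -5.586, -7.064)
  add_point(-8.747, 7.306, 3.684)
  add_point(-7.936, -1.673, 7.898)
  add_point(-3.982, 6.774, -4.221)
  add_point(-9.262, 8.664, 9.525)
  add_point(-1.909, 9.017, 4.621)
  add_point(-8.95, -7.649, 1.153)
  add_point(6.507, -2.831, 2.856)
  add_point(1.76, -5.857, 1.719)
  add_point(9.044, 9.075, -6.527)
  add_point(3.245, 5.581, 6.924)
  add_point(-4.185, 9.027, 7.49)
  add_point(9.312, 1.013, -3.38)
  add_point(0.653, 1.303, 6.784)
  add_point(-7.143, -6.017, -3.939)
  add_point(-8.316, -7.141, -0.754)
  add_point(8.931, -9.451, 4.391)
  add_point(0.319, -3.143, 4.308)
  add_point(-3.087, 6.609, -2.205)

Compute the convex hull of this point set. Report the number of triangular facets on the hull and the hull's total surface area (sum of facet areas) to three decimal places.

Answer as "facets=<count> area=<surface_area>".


Points on the hull: [0, 1, 2, 3, 4, 5, 6, 9, 10, 11, 12, 14, 15, 16] (14 of 19).

Facet areas (half cross-product norm):
  f1: (p0, p16, p12) → 57.9713
  f2: (p10, p16, p4) → 87.0720
  f3: (p2, p16, p4) → 83.6445
  f4: (p2, p6, p4) → 31.8238
  f5: (p2, p6, p16) → 81.5011
  f6: (p15, p0, p16) → 89.3658
  f7: (p15, p6, p16) → 18.8065
  f8: (p9, p16, p12) → 15.2361
  f9: (p9, p10, p16) → 122.2863
  f10: (p9, p0, p12) → 35.7817
  f11: (p9, p3, p0) → 91.4528
  f12: (p9, p3, p4) → 87.3154
  f13: (p14, p3, p0) → 70.9725
  f14: (p14, p15, p0) → 16.3708
  f15: (p11, p10, p4) → 12.3472
  f16: (p11, p9, p10) → 58.7143
  f17: (p1, p14, p15) → 27.0173
  f18: (p1, p6, p4) → 42.1651
  f19: (p1, p15, p6) → 15.6545
  f20: (p1, p3, p4) → 12.8567
  f21: (p1, p14, p3) → 60.6956
  f22: (p5, p9, p4) → 14.3497
  f23: (p5, p11, p4) → 5.0146
  f24: (p5, p11, p9) → 3.0312
Σ area = 1141.447

Euler characteristic 14−36+24 = 2 ✓

facets=24 area=1141.447


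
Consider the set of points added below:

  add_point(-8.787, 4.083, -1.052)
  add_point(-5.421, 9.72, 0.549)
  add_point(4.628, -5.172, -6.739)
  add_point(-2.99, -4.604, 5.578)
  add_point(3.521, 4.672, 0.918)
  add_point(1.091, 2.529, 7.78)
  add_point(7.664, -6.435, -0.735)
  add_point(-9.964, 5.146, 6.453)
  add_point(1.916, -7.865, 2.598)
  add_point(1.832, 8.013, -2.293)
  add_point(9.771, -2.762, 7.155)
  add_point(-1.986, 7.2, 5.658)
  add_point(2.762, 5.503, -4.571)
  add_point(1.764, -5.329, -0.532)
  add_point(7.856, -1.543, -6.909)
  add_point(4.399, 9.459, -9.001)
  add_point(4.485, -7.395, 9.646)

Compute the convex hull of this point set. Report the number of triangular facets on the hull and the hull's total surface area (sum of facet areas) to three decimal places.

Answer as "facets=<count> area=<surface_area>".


facets=22 area=963.701

Hull vertices (13/17): indices [0, 1, 2, 3, 5, 6, 7, 8, 10, 11, 14, 15, 16].

Per-facet area ½‖(b−a)×(c−a)‖:
  f1: (p11, p15, p10) → 124.0650
  f2: (p6, p16, p10) → 33.1165
  f3: (p6, p16, p8) → 25.2233
  f4: (p3, p16, p7) → 38.2262
  f5: (p3, p16, p8) → 24.3084
  f6: (p3, p0, p7) → 44.3519
  f7: (p3, p0, p8) → 36.3991
  f8: (p1, p11, p7) → 25.9864
  f9: (p1, p11, p15) → 44.9965
  f10: (p1, p0, p7) → 24.9494
  f11: (p1, p0, p15) → 45.5706
  f12: (p5, p16, p7) → 51.2223
  f13: (p5, p11, p7) → 23.8512
  f14: (p5, p16, p10) → 36.2038
  f15: (p5, p11, p10) → 17.3398
  f16: (p2, p0, p8) → 80.8713
  f17: (p2, p6, p8) → 23.1602
  f18: (p2, p0, p15) → 111.2916
  f19: (p14, p2, p15) → 24.4764
  f20: (p14, p2, p6) → 16.5013
  f21: (p14, p15, p10) → 79.7398
  f22: (p14, p6, p10) → 31.8503
Σ area = 963.701

Check V−E+F: 13 − 33 + 22 = 2.


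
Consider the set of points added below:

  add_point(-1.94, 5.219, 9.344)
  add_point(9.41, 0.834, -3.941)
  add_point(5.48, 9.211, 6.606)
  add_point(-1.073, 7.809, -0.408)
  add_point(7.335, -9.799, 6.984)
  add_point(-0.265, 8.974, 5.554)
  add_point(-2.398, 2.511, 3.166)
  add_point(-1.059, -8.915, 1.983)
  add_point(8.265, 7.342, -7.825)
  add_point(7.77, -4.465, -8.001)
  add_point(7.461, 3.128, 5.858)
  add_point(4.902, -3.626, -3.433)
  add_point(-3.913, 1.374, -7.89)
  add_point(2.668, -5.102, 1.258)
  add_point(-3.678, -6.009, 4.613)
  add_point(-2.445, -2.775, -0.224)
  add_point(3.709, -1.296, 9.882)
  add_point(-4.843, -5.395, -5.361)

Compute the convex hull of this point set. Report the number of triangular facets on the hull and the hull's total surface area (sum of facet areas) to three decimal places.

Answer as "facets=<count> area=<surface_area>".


facets=24 area=1026.154

Extreme-point indices: [0, 1, 2, 3, 4, 5, 7, 8, 9, 10, 12, 14, 16, 17] — 14 of 18 on the boundary.

Area of each hull facet:
  f1: (p9, p4, p1) → 52.3183
  f2: (p9, p8, p1) → 24.9628
  f3: (p10, p4, p1) → 65.8732
  f4: (p10, p8, p1) → 37.8710
  f5: (p10, p8, p2) → 45.6625
  f6: (p14, p0, p17) → 58.1815
  f7: (p16, p0, p2) → 37.5850
  f8: (p16, p10, p2) → 21.1929
  f9: (p16, p10, p4) → 33.6340
  f10: (p16, p14, p4) → 47.4221
  f11: (p16, p14, p0) → 43.6222
  f12: (p7, p14, p17) → 21.1618
  f13: (p7, p14, p4) → 22.4099
  f14: (p7, p9, p17) → 56.6412
  f15: (p7, p9, p4) → 68.1785
  f16: (p5, p0, p2) → 16.0143
  f17: (p5, p3, p0) → 14.9149
  f18: (p5, p8, p2) → 43.3008
  f19: (p5, p3, p8) → 31.4790
  f20: (p12, p3, p8) → 59.1547
  f21: (p12, p9, p17) → 45.4150
  f22: (p12, p9, p8) → 70.4238
  f23: (p12, p0, p17) → 64.2447
  f24: (p12, p3, p0) → 44.4898
Σ area = 1026.154

Euler characteristic 14−36+24 = 2 ✓


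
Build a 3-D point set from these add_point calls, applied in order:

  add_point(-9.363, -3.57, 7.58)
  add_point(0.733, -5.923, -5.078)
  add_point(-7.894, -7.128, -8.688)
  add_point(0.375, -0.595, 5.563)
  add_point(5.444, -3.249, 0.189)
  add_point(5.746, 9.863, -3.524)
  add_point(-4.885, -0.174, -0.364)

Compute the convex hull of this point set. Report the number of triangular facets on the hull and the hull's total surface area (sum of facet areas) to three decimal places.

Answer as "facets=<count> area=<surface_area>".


7 of the 7 inputs are extreme points: [0, 1, 2, 3, 4, 5, 6].

Facet areas (half cross-product norm):
  f1: (p1, p2, p0) → 74.6872
  f2: (p1, p2, p5) → 70.7061
  f3: (p4, p1, p0) → 60.4897
  f4: (p4, p1, p5) → 50.7936
  f5: (p6, p5, p0) → 49.4519
  f6: (p6, p2, p0) → 52.8076
  f7: (p6, p2, p5) → 75.2516
  f8: (p3, p5, p0) → 57.9609
  f9: (p3, p4, p0) → 31.2384
  f10: (p3, p4, p5) → 53.0837
Σ area = 576.471

Euler: V−E+F = 7−15+10 = 2.

facets=10 area=576.471


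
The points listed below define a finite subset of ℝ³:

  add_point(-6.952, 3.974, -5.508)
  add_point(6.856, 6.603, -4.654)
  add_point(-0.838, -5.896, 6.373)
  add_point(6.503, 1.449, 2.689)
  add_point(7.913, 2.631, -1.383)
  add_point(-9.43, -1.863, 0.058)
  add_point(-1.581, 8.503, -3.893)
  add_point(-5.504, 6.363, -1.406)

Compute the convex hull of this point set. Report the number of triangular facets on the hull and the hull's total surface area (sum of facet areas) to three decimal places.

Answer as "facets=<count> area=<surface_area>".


facets=12 area=466.065

Points on the hull: [0, 1, 2, 3, 4, 5, 6, 7] (8 of 8).

Facet areas (half cross-product norm):
  f1: (p2, p4, p5) → 82.3924
  f2: (p0, p4, p5) → 65.2579
  f3: (p7, p2, p5) → 52.4423
  f4: (p7, p0, p5) → 20.7689
  f5: (p7, p0, p6) → 12.6871
  f6: (p1, p0, p4) → 36.8225
  f7: (p1, p0, p6) → 25.7780
  f8: (p3, p2, p4) → 17.7893
  f9: (p3, p7, p2) → 72.6378
  f10: (p3, p7, p6) → 32.1858
  f11: (p3, p1, p4) → 8.3351
  f12: (p3, p1, p6) → 38.9682
Σ area = 466.065

Euler: V−E+F = 8−18+12 = 2.


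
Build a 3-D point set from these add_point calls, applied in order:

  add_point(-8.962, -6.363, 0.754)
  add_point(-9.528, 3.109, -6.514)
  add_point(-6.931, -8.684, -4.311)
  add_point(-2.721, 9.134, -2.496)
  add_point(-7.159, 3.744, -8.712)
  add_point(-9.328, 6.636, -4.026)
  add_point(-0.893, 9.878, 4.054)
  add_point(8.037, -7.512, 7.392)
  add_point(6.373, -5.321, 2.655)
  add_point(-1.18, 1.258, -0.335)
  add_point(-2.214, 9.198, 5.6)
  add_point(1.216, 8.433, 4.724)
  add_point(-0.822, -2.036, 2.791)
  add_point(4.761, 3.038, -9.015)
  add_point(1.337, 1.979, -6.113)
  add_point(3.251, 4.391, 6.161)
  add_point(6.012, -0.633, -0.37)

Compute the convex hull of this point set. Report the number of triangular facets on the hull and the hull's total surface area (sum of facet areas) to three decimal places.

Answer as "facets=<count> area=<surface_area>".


facets=24 area=929.970

Points on the hull: [0, 1, 2, 3, 4, 5, 6, 7, 8, 10, 11, 13, 15, 16] (14 of 17).

Area of each hull facet:
  f1: (p3, p13, p6) → 36.1298
  f2: (p5, p0, p1) → 24.6771
  f3: (p5, p3, p6) → 21.6242
  f4: (p4, p5, p1) → 6.9806
  f5: (p4, p3, p13) → 50.5941
  f6: (p4, p5, p3) → 21.3867
  f7: (p2, p0, p7) → 54.1873
  f8: (p2, p4, p13) → 78.5889
  f9: (p2, p0, p1) → 34.7737
  f10: (p2, p4, p1) → 19.9757
  f11: (p16, p13, p7) → 15.9811
  f12: (p16, p15, p7) → 45.6122
  f13: (p16, p15, p13) → 37.3669
  f14: (p11, p13, p6) → 19.8288
  f15: (p11, p15, p13) → 35.7379
  f16: (p10, p5, p6) → 12.9890
  f17: (p10, p5, p0) → 84.4495
  f18: (p10, p11, p6) → 2.8073
  f19: (p10, p11, p15) → 7.3832
  f20: (p10, p0, p7) → 147.8150
  f21: (p10, p15, p7) → 21.1222
  f22: (p8, p13, p7) → 10.5274
  f23: (p8, p2, p7) → 34.7320
  f24: (p8, p2, p13) → 104.6995
Σ area = 929.970

Euler: V−E+F = 14−36+24 = 2.


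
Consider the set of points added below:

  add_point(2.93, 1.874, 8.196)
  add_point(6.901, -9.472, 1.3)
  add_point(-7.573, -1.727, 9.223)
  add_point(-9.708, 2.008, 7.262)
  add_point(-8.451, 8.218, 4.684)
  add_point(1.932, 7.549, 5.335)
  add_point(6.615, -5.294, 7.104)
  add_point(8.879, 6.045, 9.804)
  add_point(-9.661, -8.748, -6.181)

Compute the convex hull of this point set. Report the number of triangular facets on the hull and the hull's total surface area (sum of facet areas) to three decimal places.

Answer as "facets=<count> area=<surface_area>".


Points on the hull: [1, 2, 3, 4, 5, 6, 7, 8] (8 of 9).

Facet areas (half cross-product norm):
  f1: (p4, p7, p3) → 62.2010
  f2: (p4, p8, p3) → 56.6566
  f3: (p2, p7, p3) → 42.8835
  f4: (p2, p8, p3) → 40.1009
  f5: (p2, p8, p1) → 137.1957
  f6: (p5, p4, p7) → 21.6692
  f7: (p5, p4, p8) → 105.1215
  f8: (p5, p1, p7) → 73.3832
  f9: (p5, p8, p1) → 162.2004
  f10: (p6, p1, p7) → 28.8467
  f11: (p6, p2, p7) → 87.4794
  f12: (p6, p2, p1) → 50.5370
Σ area = 868.275

Euler: V−E+F = 8−18+12 = 2.

facets=12 area=868.275
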